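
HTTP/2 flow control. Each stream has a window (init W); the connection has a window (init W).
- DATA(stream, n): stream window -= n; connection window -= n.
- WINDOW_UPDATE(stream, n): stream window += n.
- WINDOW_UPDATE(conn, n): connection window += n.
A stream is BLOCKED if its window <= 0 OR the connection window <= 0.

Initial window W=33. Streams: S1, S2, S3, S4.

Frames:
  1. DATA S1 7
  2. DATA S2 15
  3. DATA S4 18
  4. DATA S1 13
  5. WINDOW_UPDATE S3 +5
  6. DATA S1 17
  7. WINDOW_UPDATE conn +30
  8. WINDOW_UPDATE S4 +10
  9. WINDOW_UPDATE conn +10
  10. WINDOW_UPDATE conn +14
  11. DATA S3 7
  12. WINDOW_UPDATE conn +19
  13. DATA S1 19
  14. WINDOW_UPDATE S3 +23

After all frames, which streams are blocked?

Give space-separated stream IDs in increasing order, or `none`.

Answer: S1

Derivation:
Op 1: conn=26 S1=26 S2=33 S3=33 S4=33 blocked=[]
Op 2: conn=11 S1=26 S2=18 S3=33 S4=33 blocked=[]
Op 3: conn=-7 S1=26 S2=18 S3=33 S4=15 blocked=[1, 2, 3, 4]
Op 4: conn=-20 S1=13 S2=18 S3=33 S4=15 blocked=[1, 2, 3, 4]
Op 5: conn=-20 S1=13 S2=18 S3=38 S4=15 blocked=[1, 2, 3, 4]
Op 6: conn=-37 S1=-4 S2=18 S3=38 S4=15 blocked=[1, 2, 3, 4]
Op 7: conn=-7 S1=-4 S2=18 S3=38 S4=15 blocked=[1, 2, 3, 4]
Op 8: conn=-7 S1=-4 S2=18 S3=38 S4=25 blocked=[1, 2, 3, 4]
Op 9: conn=3 S1=-4 S2=18 S3=38 S4=25 blocked=[1]
Op 10: conn=17 S1=-4 S2=18 S3=38 S4=25 blocked=[1]
Op 11: conn=10 S1=-4 S2=18 S3=31 S4=25 blocked=[1]
Op 12: conn=29 S1=-4 S2=18 S3=31 S4=25 blocked=[1]
Op 13: conn=10 S1=-23 S2=18 S3=31 S4=25 blocked=[1]
Op 14: conn=10 S1=-23 S2=18 S3=54 S4=25 blocked=[1]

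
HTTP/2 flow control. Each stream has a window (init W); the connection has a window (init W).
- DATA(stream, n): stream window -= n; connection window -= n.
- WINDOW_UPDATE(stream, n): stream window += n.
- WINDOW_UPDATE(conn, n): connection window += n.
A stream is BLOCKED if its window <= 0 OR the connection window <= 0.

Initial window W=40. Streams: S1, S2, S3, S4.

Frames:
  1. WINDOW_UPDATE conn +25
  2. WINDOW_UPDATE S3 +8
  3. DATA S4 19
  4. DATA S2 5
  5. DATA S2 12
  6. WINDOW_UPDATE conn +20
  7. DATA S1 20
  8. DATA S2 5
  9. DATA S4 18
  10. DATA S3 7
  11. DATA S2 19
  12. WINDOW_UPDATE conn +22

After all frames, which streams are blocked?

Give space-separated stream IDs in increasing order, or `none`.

Op 1: conn=65 S1=40 S2=40 S3=40 S4=40 blocked=[]
Op 2: conn=65 S1=40 S2=40 S3=48 S4=40 blocked=[]
Op 3: conn=46 S1=40 S2=40 S3=48 S4=21 blocked=[]
Op 4: conn=41 S1=40 S2=35 S3=48 S4=21 blocked=[]
Op 5: conn=29 S1=40 S2=23 S3=48 S4=21 blocked=[]
Op 6: conn=49 S1=40 S2=23 S3=48 S4=21 blocked=[]
Op 7: conn=29 S1=20 S2=23 S3=48 S4=21 blocked=[]
Op 8: conn=24 S1=20 S2=18 S3=48 S4=21 blocked=[]
Op 9: conn=6 S1=20 S2=18 S3=48 S4=3 blocked=[]
Op 10: conn=-1 S1=20 S2=18 S3=41 S4=3 blocked=[1, 2, 3, 4]
Op 11: conn=-20 S1=20 S2=-1 S3=41 S4=3 blocked=[1, 2, 3, 4]
Op 12: conn=2 S1=20 S2=-1 S3=41 S4=3 blocked=[2]

Answer: S2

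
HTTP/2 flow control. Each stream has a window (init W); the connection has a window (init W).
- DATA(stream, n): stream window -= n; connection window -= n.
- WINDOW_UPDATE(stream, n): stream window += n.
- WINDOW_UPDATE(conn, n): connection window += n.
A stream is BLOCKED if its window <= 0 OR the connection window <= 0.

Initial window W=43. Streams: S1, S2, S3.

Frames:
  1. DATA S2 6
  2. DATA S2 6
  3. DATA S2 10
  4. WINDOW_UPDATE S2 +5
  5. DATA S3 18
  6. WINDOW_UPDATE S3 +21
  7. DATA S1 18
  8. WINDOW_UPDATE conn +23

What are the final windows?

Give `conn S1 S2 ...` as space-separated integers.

Op 1: conn=37 S1=43 S2=37 S3=43 blocked=[]
Op 2: conn=31 S1=43 S2=31 S3=43 blocked=[]
Op 3: conn=21 S1=43 S2=21 S3=43 blocked=[]
Op 4: conn=21 S1=43 S2=26 S3=43 blocked=[]
Op 5: conn=3 S1=43 S2=26 S3=25 blocked=[]
Op 6: conn=3 S1=43 S2=26 S3=46 blocked=[]
Op 7: conn=-15 S1=25 S2=26 S3=46 blocked=[1, 2, 3]
Op 8: conn=8 S1=25 S2=26 S3=46 blocked=[]

Answer: 8 25 26 46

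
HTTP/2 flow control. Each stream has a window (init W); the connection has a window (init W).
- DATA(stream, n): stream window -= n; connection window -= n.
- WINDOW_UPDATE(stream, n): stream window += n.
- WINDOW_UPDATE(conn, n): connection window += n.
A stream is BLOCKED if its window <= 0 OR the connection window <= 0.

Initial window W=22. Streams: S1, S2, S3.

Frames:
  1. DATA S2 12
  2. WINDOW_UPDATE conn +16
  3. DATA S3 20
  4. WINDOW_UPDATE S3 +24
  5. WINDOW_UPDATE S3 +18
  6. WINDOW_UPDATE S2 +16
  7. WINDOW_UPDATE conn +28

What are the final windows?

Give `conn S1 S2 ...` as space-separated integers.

Op 1: conn=10 S1=22 S2=10 S3=22 blocked=[]
Op 2: conn=26 S1=22 S2=10 S3=22 blocked=[]
Op 3: conn=6 S1=22 S2=10 S3=2 blocked=[]
Op 4: conn=6 S1=22 S2=10 S3=26 blocked=[]
Op 5: conn=6 S1=22 S2=10 S3=44 blocked=[]
Op 6: conn=6 S1=22 S2=26 S3=44 blocked=[]
Op 7: conn=34 S1=22 S2=26 S3=44 blocked=[]

Answer: 34 22 26 44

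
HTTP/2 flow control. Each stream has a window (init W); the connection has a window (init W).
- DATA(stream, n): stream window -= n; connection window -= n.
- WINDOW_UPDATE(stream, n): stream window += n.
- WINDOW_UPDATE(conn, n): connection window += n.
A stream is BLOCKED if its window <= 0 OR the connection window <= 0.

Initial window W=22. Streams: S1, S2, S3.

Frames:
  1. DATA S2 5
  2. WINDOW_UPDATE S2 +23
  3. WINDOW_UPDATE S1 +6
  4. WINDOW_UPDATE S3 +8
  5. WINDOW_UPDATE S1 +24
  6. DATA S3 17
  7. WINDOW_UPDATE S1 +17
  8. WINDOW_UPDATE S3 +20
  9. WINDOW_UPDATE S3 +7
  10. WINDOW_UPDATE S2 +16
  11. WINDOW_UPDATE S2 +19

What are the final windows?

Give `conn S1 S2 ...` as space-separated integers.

Answer: 0 69 75 40

Derivation:
Op 1: conn=17 S1=22 S2=17 S3=22 blocked=[]
Op 2: conn=17 S1=22 S2=40 S3=22 blocked=[]
Op 3: conn=17 S1=28 S2=40 S3=22 blocked=[]
Op 4: conn=17 S1=28 S2=40 S3=30 blocked=[]
Op 5: conn=17 S1=52 S2=40 S3=30 blocked=[]
Op 6: conn=0 S1=52 S2=40 S3=13 blocked=[1, 2, 3]
Op 7: conn=0 S1=69 S2=40 S3=13 blocked=[1, 2, 3]
Op 8: conn=0 S1=69 S2=40 S3=33 blocked=[1, 2, 3]
Op 9: conn=0 S1=69 S2=40 S3=40 blocked=[1, 2, 3]
Op 10: conn=0 S1=69 S2=56 S3=40 blocked=[1, 2, 3]
Op 11: conn=0 S1=69 S2=75 S3=40 blocked=[1, 2, 3]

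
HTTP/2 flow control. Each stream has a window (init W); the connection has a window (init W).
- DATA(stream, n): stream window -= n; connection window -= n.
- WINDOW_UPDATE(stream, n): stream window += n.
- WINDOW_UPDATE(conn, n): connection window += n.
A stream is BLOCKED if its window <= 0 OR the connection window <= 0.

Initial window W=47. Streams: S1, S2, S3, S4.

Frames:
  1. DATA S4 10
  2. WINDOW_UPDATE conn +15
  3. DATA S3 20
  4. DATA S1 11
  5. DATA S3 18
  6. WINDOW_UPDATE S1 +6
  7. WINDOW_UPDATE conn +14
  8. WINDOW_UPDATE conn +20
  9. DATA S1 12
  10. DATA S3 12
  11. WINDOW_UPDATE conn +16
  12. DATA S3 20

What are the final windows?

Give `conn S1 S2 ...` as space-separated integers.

Op 1: conn=37 S1=47 S2=47 S3=47 S4=37 blocked=[]
Op 2: conn=52 S1=47 S2=47 S3=47 S4=37 blocked=[]
Op 3: conn=32 S1=47 S2=47 S3=27 S4=37 blocked=[]
Op 4: conn=21 S1=36 S2=47 S3=27 S4=37 blocked=[]
Op 5: conn=3 S1=36 S2=47 S3=9 S4=37 blocked=[]
Op 6: conn=3 S1=42 S2=47 S3=9 S4=37 blocked=[]
Op 7: conn=17 S1=42 S2=47 S3=9 S4=37 blocked=[]
Op 8: conn=37 S1=42 S2=47 S3=9 S4=37 blocked=[]
Op 9: conn=25 S1=30 S2=47 S3=9 S4=37 blocked=[]
Op 10: conn=13 S1=30 S2=47 S3=-3 S4=37 blocked=[3]
Op 11: conn=29 S1=30 S2=47 S3=-3 S4=37 blocked=[3]
Op 12: conn=9 S1=30 S2=47 S3=-23 S4=37 blocked=[3]

Answer: 9 30 47 -23 37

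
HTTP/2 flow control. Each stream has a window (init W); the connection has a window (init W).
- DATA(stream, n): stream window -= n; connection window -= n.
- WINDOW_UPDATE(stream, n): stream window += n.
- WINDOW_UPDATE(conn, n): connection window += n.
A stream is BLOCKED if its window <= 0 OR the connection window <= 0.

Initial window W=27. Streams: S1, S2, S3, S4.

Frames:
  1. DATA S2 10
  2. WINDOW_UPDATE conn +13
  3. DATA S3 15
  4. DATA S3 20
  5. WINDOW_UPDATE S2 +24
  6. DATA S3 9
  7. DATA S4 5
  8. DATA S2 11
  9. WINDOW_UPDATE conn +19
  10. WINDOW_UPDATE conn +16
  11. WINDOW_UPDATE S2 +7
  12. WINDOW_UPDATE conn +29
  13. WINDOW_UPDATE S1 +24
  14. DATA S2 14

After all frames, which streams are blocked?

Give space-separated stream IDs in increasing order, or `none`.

Answer: S3

Derivation:
Op 1: conn=17 S1=27 S2=17 S3=27 S4=27 blocked=[]
Op 2: conn=30 S1=27 S2=17 S3=27 S4=27 blocked=[]
Op 3: conn=15 S1=27 S2=17 S3=12 S4=27 blocked=[]
Op 4: conn=-5 S1=27 S2=17 S3=-8 S4=27 blocked=[1, 2, 3, 4]
Op 5: conn=-5 S1=27 S2=41 S3=-8 S4=27 blocked=[1, 2, 3, 4]
Op 6: conn=-14 S1=27 S2=41 S3=-17 S4=27 blocked=[1, 2, 3, 4]
Op 7: conn=-19 S1=27 S2=41 S3=-17 S4=22 blocked=[1, 2, 3, 4]
Op 8: conn=-30 S1=27 S2=30 S3=-17 S4=22 blocked=[1, 2, 3, 4]
Op 9: conn=-11 S1=27 S2=30 S3=-17 S4=22 blocked=[1, 2, 3, 4]
Op 10: conn=5 S1=27 S2=30 S3=-17 S4=22 blocked=[3]
Op 11: conn=5 S1=27 S2=37 S3=-17 S4=22 blocked=[3]
Op 12: conn=34 S1=27 S2=37 S3=-17 S4=22 blocked=[3]
Op 13: conn=34 S1=51 S2=37 S3=-17 S4=22 blocked=[3]
Op 14: conn=20 S1=51 S2=23 S3=-17 S4=22 blocked=[3]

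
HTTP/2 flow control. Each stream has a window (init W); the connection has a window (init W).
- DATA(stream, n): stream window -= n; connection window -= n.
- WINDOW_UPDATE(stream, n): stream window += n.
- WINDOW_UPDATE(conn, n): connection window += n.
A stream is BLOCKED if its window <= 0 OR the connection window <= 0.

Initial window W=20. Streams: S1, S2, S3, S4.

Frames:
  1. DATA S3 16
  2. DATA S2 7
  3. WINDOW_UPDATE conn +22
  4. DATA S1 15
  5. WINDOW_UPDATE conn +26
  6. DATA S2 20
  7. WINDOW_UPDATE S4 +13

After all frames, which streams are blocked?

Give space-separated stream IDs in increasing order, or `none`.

Op 1: conn=4 S1=20 S2=20 S3=4 S4=20 blocked=[]
Op 2: conn=-3 S1=20 S2=13 S3=4 S4=20 blocked=[1, 2, 3, 4]
Op 3: conn=19 S1=20 S2=13 S3=4 S4=20 blocked=[]
Op 4: conn=4 S1=5 S2=13 S3=4 S4=20 blocked=[]
Op 5: conn=30 S1=5 S2=13 S3=4 S4=20 blocked=[]
Op 6: conn=10 S1=5 S2=-7 S3=4 S4=20 blocked=[2]
Op 7: conn=10 S1=5 S2=-7 S3=4 S4=33 blocked=[2]

Answer: S2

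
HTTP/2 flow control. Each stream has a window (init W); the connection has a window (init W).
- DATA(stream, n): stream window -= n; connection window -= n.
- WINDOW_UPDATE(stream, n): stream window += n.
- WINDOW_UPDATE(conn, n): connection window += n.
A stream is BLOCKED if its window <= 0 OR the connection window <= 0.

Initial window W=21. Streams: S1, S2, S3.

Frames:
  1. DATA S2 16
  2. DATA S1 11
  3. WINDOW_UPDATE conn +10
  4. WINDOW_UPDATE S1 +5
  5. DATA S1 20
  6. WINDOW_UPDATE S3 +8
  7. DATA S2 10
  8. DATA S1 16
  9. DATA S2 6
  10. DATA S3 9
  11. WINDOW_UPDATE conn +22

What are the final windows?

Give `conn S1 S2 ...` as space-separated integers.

Answer: -35 -21 -11 20

Derivation:
Op 1: conn=5 S1=21 S2=5 S3=21 blocked=[]
Op 2: conn=-6 S1=10 S2=5 S3=21 blocked=[1, 2, 3]
Op 3: conn=4 S1=10 S2=5 S3=21 blocked=[]
Op 4: conn=4 S1=15 S2=5 S3=21 blocked=[]
Op 5: conn=-16 S1=-5 S2=5 S3=21 blocked=[1, 2, 3]
Op 6: conn=-16 S1=-5 S2=5 S3=29 blocked=[1, 2, 3]
Op 7: conn=-26 S1=-5 S2=-5 S3=29 blocked=[1, 2, 3]
Op 8: conn=-42 S1=-21 S2=-5 S3=29 blocked=[1, 2, 3]
Op 9: conn=-48 S1=-21 S2=-11 S3=29 blocked=[1, 2, 3]
Op 10: conn=-57 S1=-21 S2=-11 S3=20 blocked=[1, 2, 3]
Op 11: conn=-35 S1=-21 S2=-11 S3=20 blocked=[1, 2, 3]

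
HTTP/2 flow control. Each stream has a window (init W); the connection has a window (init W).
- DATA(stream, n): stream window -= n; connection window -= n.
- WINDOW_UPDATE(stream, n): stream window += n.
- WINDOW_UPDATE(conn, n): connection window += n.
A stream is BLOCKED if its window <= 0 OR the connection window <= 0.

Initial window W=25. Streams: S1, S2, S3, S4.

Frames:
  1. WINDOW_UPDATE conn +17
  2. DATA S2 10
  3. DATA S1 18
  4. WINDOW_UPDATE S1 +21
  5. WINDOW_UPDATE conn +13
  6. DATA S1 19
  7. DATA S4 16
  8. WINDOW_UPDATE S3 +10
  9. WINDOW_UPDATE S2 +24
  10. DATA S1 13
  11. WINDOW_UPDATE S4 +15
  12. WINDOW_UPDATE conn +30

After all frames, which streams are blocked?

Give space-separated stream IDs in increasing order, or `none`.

Answer: S1

Derivation:
Op 1: conn=42 S1=25 S2=25 S3=25 S4=25 blocked=[]
Op 2: conn=32 S1=25 S2=15 S3=25 S4=25 blocked=[]
Op 3: conn=14 S1=7 S2=15 S3=25 S4=25 blocked=[]
Op 4: conn=14 S1=28 S2=15 S3=25 S4=25 blocked=[]
Op 5: conn=27 S1=28 S2=15 S3=25 S4=25 blocked=[]
Op 6: conn=8 S1=9 S2=15 S3=25 S4=25 blocked=[]
Op 7: conn=-8 S1=9 S2=15 S3=25 S4=9 blocked=[1, 2, 3, 4]
Op 8: conn=-8 S1=9 S2=15 S3=35 S4=9 blocked=[1, 2, 3, 4]
Op 9: conn=-8 S1=9 S2=39 S3=35 S4=9 blocked=[1, 2, 3, 4]
Op 10: conn=-21 S1=-4 S2=39 S3=35 S4=9 blocked=[1, 2, 3, 4]
Op 11: conn=-21 S1=-4 S2=39 S3=35 S4=24 blocked=[1, 2, 3, 4]
Op 12: conn=9 S1=-4 S2=39 S3=35 S4=24 blocked=[1]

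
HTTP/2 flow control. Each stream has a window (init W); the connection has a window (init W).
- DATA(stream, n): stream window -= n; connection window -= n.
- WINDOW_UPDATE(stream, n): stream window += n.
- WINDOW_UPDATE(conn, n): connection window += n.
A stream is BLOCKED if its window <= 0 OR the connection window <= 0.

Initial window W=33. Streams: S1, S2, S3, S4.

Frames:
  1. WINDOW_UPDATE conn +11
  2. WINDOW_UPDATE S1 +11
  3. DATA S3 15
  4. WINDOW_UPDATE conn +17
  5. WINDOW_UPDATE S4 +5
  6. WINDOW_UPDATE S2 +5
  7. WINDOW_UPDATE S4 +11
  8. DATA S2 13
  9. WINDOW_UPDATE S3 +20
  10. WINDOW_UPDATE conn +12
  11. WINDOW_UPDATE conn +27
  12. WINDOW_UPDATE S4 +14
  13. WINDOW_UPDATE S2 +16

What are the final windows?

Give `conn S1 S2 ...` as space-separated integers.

Answer: 72 44 41 38 63

Derivation:
Op 1: conn=44 S1=33 S2=33 S3=33 S4=33 blocked=[]
Op 2: conn=44 S1=44 S2=33 S3=33 S4=33 blocked=[]
Op 3: conn=29 S1=44 S2=33 S3=18 S4=33 blocked=[]
Op 4: conn=46 S1=44 S2=33 S3=18 S4=33 blocked=[]
Op 5: conn=46 S1=44 S2=33 S3=18 S4=38 blocked=[]
Op 6: conn=46 S1=44 S2=38 S3=18 S4=38 blocked=[]
Op 7: conn=46 S1=44 S2=38 S3=18 S4=49 blocked=[]
Op 8: conn=33 S1=44 S2=25 S3=18 S4=49 blocked=[]
Op 9: conn=33 S1=44 S2=25 S3=38 S4=49 blocked=[]
Op 10: conn=45 S1=44 S2=25 S3=38 S4=49 blocked=[]
Op 11: conn=72 S1=44 S2=25 S3=38 S4=49 blocked=[]
Op 12: conn=72 S1=44 S2=25 S3=38 S4=63 blocked=[]
Op 13: conn=72 S1=44 S2=41 S3=38 S4=63 blocked=[]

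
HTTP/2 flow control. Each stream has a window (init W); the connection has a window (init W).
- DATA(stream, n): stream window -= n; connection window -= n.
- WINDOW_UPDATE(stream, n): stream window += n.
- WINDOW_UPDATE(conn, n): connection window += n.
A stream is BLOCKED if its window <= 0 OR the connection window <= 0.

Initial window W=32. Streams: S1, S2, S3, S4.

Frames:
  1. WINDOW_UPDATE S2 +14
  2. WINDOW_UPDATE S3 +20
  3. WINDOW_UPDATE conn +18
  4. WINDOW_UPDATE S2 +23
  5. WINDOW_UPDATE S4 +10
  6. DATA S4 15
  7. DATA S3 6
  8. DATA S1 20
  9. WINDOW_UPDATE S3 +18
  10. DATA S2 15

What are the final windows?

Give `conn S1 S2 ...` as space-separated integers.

Answer: -6 12 54 64 27

Derivation:
Op 1: conn=32 S1=32 S2=46 S3=32 S4=32 blocked=[]
Op 2: conn=32 S1=32 S2=46 S3=52 S4=32 blocked=[]
Op 3: conn=50 S1=32 S2=46 S3=52 S4=32 blocked=[]
Op 4: conn=50 S1=32 S2=69 S3=52 S4=32 blocked=[]
Op 5: conn=50 S1=32 S2=69 S3=52 S4=42 blocked=[]
Op 6: conn=35 S1=32 S2=69 S3=52 S4=27 blocked=[]
Op 7: conn=29 S1=32 S2=69 S3=46 S4=27 blocked=[]
Op 8: conn=9 S1=12 S2=69 S3=46 S4=27 blocked=[]
Op 9: conn=9 S1=12 S2=69 S3=64 S4=27 blocked=[]
Op 10: conn=-6 S1=12 S2=54 S3=64 S4=27 blocked=[1, 2, 3, 4]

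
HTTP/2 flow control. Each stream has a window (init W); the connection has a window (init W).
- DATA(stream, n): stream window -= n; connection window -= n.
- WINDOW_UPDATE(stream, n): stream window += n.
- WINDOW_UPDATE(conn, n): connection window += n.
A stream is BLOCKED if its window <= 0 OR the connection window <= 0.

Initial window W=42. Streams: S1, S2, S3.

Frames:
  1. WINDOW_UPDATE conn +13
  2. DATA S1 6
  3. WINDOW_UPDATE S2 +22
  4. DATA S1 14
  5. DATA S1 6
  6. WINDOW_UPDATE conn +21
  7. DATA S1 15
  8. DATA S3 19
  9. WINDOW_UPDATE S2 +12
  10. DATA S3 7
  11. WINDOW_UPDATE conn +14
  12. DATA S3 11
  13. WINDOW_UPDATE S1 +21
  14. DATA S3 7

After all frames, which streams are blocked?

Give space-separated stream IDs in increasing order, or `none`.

Answer: S3

Derivation:
Op 1: conn=55 S1=42 S2=42 S3=42 blocked=[]
Op 2: conn=49 S1=36 S2=42 S3=42 blocked=[]
Op 3: conn=49 S1=36 S2=64 S3=42 blocked=[]
Op 4: conn=35 S1=22 S2=64 S3=42 blocked=[]
Op 5: conn=29 S1=16 S2=64 S3=42 blocked=[]
Op 6: conn=50 S1=16 S2=64 S3=42 blocked=[]
Op 7: conn=35 S1=1 S2=64 S3=42 blocked=[]
Op 8: conn=16 S1=1 S2=64 S3=23 blocked=[]
Op 9: conn=16 S1=1 S2=76 S3=23 blocked=[]
Op 10: conn=9 S1=1 S2=76 S3=16 blocked=[]
Op 11: conn=23 S1=1 S2=76 S3=16 blocked=[]
Op 12: conn=12 S1=1 S2=76 S3=5 blocked=[]
Op 13: conn=12 S1=22 S2=76 S3=5 blocked=[]
Op 14: conn=5 S1=22 S2=76 S3=-2 blocked=[3]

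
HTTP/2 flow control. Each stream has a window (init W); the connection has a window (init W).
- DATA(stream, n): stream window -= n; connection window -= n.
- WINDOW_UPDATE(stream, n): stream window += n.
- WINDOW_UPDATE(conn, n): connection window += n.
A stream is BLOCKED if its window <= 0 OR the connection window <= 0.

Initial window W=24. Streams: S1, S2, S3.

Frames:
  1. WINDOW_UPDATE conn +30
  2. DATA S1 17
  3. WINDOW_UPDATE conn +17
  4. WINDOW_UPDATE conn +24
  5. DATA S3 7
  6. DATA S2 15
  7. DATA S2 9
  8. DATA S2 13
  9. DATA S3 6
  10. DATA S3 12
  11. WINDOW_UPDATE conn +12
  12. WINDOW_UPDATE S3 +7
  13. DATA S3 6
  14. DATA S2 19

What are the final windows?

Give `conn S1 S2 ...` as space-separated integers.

Op 1: conn=54 S1=24 S2=24 S3=24 blocked=[]
Op 2: conn=37 S1=7 S2=24 S3=24 blocked=[]
Op 3: conn=54 S1=7 S2=24 S3=24 blocked=[]
Op 4: conn=78 S1=7 S2=24 S3=24 blocked=[]
Op 5: conn=71 S1=7 S2=24 S3=17 blocked=[]
Op 6: conn=56 S1=7 S2=9 S3=17 blocked=[]
Op 7: conn=47 S1=7 S2=0 S3=17 blocked=[2]
Op 8: conn=34 S1=7 S2=-13 S3=17 blocked=[2]
Op 9: conn=28 S1=7 S2=-13 S3=11 blocked=[2]
Op 10: conn=16 S1=7 S2=-13 S3=-1 blocked=[2, 3]
Op 11: conn=28 S1=7 S2=-13 S3=-1 blocked=[2, 3]
Op 12: conn=28 S1=7 S2=-13 S3=6 blocked=[2]
Op 13: conn=22 S1=7 S2=-13 S3=0 blocked=[2, 3]
Op 14: conn=3 S1=7 S2=-32 S3=0 blocked=[2, 3]

Answer: 3 7 -32 0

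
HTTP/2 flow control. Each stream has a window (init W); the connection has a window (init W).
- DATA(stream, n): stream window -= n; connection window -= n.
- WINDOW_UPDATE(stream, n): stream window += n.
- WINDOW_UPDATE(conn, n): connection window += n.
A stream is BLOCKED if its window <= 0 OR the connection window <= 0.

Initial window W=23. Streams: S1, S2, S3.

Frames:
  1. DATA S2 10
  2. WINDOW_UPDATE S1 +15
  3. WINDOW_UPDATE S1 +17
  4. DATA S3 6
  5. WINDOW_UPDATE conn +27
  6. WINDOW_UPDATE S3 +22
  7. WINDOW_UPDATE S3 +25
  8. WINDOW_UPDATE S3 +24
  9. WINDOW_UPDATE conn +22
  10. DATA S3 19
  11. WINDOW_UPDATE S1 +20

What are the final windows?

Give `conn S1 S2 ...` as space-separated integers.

Op 1: conn=13 S1=23 S2=13 S3=23 blocked=[]
Op 2: conn=13 S1=38 S2=13 S3=23 blocked=[]
Op 3: conn=13 S1=55 S2=13 S3=23 blocked=[]
Op 4: conn=7 S1=55 S2=13 S3=17 blocked=[]
Op 5: conn=34 S1=55 S2=13 S3=17 blocked=[]
Op 6: conn=34 S1=55 S2=13 S3=39 blocked=[]
Op 7: conn=34 S1=55 S2=13 S3=64 blocked=[]
Op 8: conn=34 S1=55 S2=13 S3=88 blocked=[]
Op 9: conn=56 S1=55 S2=13 S3=88 blocked=[]
Op 10: conn=37 S1=55 S2=13 S3=69 blocked=[]
Op 11: conn=37 S1=75 S2=13 S3=69 blocked=[]

Answer: 37 75 13 69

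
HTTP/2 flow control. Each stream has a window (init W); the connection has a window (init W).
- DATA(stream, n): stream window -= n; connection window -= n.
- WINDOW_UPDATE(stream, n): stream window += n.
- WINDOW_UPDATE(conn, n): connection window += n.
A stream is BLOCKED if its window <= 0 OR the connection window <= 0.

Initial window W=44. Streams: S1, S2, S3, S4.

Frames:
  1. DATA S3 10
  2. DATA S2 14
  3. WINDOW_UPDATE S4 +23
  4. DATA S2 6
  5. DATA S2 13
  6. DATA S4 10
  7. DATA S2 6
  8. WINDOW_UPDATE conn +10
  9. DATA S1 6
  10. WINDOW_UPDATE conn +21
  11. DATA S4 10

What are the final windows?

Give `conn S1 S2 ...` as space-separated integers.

Answer: 0 38 5 34 47

Derivation:
Op 1: conn=34 S1=44 S2=44 S3=34 S4=44 blocked=[]
Op 2: conn=20 S1=44 S2=30 S3=34 S4=44 blocked=[]
Op 3: conn=20 S1=44 S2=30 S3=34 S4=67 blocked=[]
Op 4: conn=14 S1=44 S2=24 S3=34 S4=67 blocked=[]
Op 5: conn=1 S1=44 S2=11 S3=34 S4=67 blocked=[]
Op 6: conn=-9 S1=44 S2=11 S3=34 S4=57 blocked=[1, 2, 3, 4]
Op 7: conn=-15 S1=44 S2=5 S3=34 S4=57 blocked=[1, 2, 3, 4]
Op 8: conn=-5 S1=44 S2=5 S3=34 S4=57 blocked=[1, 2, 3, 4]
Op 9: conn=-11 S1=38 S2=5 S3=34 S4=57 blocked=[1, 2, 3, 4]
Op 10: conn=10 S1=38 S2=5 S3=34 S4=57 blocked=[]
Op 11: conn=0 S1=38 S2=5 S3=34 S4=47 blocked=[1, 2, 3, 4]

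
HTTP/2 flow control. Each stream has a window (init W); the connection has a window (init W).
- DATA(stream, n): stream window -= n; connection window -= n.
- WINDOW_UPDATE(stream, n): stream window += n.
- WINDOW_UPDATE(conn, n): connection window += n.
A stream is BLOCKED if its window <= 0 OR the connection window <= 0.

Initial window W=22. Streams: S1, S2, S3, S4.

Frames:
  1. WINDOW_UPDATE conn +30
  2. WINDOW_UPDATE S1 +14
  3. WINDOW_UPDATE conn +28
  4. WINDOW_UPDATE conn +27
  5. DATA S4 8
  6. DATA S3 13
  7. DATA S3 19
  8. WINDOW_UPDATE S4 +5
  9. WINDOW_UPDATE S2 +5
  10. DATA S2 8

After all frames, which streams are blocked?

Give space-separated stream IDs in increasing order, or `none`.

Op 1: conn=52 S1=22 S2=22 S3=22 S4=22 blocked=[]
Op 2: conn=52 S1=36 S2=22 S3=22 S4=22 blocked=[]
Op 3: conn=80 S1=36 S2=22 S3=22 S4=22 blocked=[]
Op 4: conn=107 S1=36 S2=22 S3=22 S4=22 blocked=[]
Op 5: conn=99 S1=36 S2=22 S3=22 S4=14 blocked=[]
Op 6: conn=86 S1=36 S2=22 S3=9 S4=14 blocked=[]
Op 7: conn=67 S1=36 S2=22 S3=-10 S4=14 blocked=[3]
Op 8: conn=67 S1=36 S2=22 S3=-10 S4=19 blocked=[3]
Op 9: conn=67 S1=36 S2=27 S3=-10 S4=19 blocked=[3]
Op 10: conn=59 S1=36 S2=19 S3=-10 S4=19 blocked=[3]

Answer: S3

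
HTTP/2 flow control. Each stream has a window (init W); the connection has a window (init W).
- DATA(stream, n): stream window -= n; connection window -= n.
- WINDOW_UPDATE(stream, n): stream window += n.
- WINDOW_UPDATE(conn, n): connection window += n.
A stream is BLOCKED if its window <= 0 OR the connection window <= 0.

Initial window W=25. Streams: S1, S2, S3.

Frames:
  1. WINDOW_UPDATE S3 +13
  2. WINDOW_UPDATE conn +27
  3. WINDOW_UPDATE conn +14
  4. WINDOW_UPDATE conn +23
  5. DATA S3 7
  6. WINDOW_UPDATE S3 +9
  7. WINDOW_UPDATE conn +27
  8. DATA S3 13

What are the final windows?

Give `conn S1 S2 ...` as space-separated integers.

Op 1: conn=25 S1=25 S2=25 S3=38 blocked=[]
Op 2: conn=52 S1=25 S2=25 S3=38 blocked=[]
Op 3: conn=66 S1=25 S2=25 S3=38 blocked=[]
Op 4: conn=89 S1=25 S2=25 S3=38 blocked=[]
Op 5: conn=82 S1=25 S2=25 S3=31 blocked=[]
Op 6: conn=82 S1=25 S2=25 S3=40 blocked=[]
Op 7: conn=109 S1=25 S2=25 S3=40 blocked=[]
Op 8: conn=96 S1=25 S2=25 S3=27 blocked=[]

Answer: 96 25 25 27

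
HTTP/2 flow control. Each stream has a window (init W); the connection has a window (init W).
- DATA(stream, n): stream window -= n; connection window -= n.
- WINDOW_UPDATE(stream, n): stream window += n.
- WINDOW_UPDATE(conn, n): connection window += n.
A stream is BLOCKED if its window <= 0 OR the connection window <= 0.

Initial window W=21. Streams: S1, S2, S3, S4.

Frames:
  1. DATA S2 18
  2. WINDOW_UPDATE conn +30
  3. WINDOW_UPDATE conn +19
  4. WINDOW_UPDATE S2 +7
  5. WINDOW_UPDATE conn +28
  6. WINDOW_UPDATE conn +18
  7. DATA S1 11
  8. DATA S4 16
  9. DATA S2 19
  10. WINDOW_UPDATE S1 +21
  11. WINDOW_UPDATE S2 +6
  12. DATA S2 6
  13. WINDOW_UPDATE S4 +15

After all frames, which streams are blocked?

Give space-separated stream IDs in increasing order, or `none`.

Op 1: conn=3 S1=21 S2=3 S3=21 S4=21 blocked=[]
Op 2: conn=33 S1=21 S2=3 S3=21 S4=21 blocked=[]
Op 3: conn=52 S1=21 S2=3 S3=21 S4=21 blocked=[]
Op 4: conn=52 S1=21 S2=10 S3=21 S4=21 blocked=[]
Op 5: conn=80 S1=21 S2=10 S3=21 S4=21 blocked=[]
Op 6: conn=98 S1=21 S2=10 S3=21 S4=21 blocked=[]
Op 7: conn=87 S1=10 S2=10 S3=21 S4=21 blocked=[]
Op 8: conn=71 S1=10 S2=10 S3=21 S4=5 blocked=[]
Op 9: conn=52 S1=10 S2=-9 S3=21 S4=5 blocked=[2]
Op 10: conn=52 S1=31 S2=-9 S3=21 S4=5 blocked=[2]
Op 11: conn=52 S1=31 S2=-3 S3=21 S4=5 blocked=[2]
Op 12: conn=46 S1=31 S2=-9 S3=21 S4=5 blocked=[2]
Op 13: conn=46 S1=31 S2=-9 S3=21 S4=20 blocked=[2]

Answer: S2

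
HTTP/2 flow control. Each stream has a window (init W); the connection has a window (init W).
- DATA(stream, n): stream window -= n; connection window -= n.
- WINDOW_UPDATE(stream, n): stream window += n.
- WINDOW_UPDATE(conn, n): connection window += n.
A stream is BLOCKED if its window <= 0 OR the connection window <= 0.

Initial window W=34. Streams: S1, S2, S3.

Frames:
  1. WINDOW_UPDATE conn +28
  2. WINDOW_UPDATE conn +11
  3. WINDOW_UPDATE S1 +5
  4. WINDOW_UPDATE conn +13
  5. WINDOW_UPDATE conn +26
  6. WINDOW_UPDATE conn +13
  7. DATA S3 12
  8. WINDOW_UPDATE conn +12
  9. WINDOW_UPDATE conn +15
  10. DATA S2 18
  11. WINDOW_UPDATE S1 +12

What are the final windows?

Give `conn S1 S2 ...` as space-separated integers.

Answer: 122 51 16 22

Derivation:
Op 1: conn=62 S1=34 S2=34 S3=34 blocked=[]
Op 2: conn=73 S1=34 S2=34 S3=34 blocked=[]
Op 3: conn=73 S1=39 S2=34 S3=34 blocked=[]
Op 4: conn=86 S1=39 S2=34 S3=34 blocked=[]
Op 5: conn=112 S1=39 S2=34 S3=34 blocked=[]
Op 6: conn=125 S1=39 S2=34 S3=34 blocked=[]
Op 7: conn=113 S1=39 S2=34 S3=22 blocked=[]
Op 8: conn=125 S1=39 S2=34 S3=22 blocked=[]
Op 9: conn=140 S1=39 S2=34 S3=22 blocked=[]
Op 10: conn=122 S1=39 S2=16 S3=22 blocked=[]
Op 11: conn=122 S1=51 S2=16 S3=22 blocked=[]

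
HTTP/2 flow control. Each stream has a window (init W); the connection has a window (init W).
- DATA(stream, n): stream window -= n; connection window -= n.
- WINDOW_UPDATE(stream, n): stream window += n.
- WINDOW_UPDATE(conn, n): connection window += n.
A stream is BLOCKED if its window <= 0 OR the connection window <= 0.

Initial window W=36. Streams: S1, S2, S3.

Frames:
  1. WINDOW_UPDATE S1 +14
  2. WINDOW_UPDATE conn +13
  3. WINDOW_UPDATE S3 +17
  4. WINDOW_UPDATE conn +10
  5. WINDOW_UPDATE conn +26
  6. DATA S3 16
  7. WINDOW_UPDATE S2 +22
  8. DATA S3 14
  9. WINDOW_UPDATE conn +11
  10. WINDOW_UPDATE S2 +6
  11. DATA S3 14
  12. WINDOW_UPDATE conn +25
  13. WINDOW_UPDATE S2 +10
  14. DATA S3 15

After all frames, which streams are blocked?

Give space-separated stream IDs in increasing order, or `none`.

Op 1: conn=36 S1=50 S2=36 S3=36 blocked=[]
Op 2: conn=49 S1=50 S2=36 S3=36 blocked=[]
Op 3: conn=49 S1=50 S2=36 S3=53 blocked=[]
Op 4: conn=59 S1=50 S2=36 S3=53 blocked=[]
Op 5: conn=85 S1=50 S2=36 S3=53 blocked=[]
Op 6: conn=69 S1=50 S2=36 S3=37 blocked=[]
Op 7: conn=69 S1=50 S2=58 S3=37 blocked=[]
Op 8: conn=55 S1=50 S2=58 S3=23 blocked=[]
Op 9: conn=66 S1=50 S2=58 S3=23 blocked=[]
Op 10: conn=66 S1=50 S2=64 S3=23 blocked=[]
Op 11: conn=52 S1=50 S2=64 S3=9 blocked=[]
Op 12: conn=77 S1=50 S2=64 S3=9 blocked=[]
Op 13: conn=77 S1=50 S2=74 S3=9 blocked=[]
Op 14: conn=62 S1=50 S2=74 S3=-6 blocked=[3]

Answer: S3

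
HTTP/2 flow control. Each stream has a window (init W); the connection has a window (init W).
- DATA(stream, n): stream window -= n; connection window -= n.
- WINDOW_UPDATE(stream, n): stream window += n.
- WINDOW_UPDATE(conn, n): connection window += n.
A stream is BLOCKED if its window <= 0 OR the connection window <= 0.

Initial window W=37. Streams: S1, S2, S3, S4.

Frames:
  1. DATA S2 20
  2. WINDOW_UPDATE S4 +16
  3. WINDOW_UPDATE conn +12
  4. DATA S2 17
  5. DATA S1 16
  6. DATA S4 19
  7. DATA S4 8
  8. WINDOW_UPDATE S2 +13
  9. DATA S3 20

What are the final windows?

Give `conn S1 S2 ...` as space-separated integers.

Answer: -51 21 13 17 26

Derivation:
Op 1: conn=17 S1=37 S2=17 S3=37 S4=37 blocked=[]
Op 2: conn=17 S1=37 S2=17 S3=37 S4=53 blocked=[]
Op 3: conn=29 S1=37 S2=17 S3=37 S4=53 blocked=[]
Op 4: conn=12 S1=37 S2=0 S3=37 S4=53 blocked=[2]
Op 5: conn=-4 S1=21 S2=0 S3=37 S4=53 blocked=[1, 2, 3, 4]
Op 6: conn=-23 S1=21 S2=0 S3=37 S4=34 blocked=[1, 2, 3, 4]
Op 7: conn=-31 S1=21 S2=0 S3=37 S4=26 blocked=[1, 2, 3, 4]
Op 8: conn=-31 S1=21 S2=13 S3=37 S4=26 blocked=[1, 2, 3, 4]
Op 9: conn=-51 S1=21 S2=13 S3=17 S4=26 blocked=[1, 2, 3, 4]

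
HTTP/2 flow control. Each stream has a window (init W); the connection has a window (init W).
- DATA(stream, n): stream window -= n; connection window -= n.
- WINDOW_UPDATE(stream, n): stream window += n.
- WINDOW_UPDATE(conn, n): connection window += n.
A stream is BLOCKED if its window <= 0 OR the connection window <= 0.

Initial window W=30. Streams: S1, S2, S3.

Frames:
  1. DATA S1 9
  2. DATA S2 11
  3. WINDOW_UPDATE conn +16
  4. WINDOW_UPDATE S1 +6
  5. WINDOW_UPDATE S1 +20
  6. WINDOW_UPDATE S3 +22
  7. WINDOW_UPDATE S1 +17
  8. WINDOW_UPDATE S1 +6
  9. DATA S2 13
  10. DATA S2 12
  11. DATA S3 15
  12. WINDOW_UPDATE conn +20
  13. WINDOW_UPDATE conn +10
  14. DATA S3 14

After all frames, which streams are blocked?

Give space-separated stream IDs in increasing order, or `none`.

Answer: S2

Derivation:
Op 1: conn=21 S1=21 S2=30 S3=30 blocked=[]
Op 2: conn=10 S1=21 S2=19 S3=30 blocked=[]
Op 3: conn=26 S1=21 S2=19 S3=30 blocked=[]
Op 4: conn=26 S1=27 S2=19 S3=30 blocked=[]
Op 5: conn=26 S1=47 S2=19 S3=30 blocked=[]
Op 6: conn=26 S1=47 S2=19 S3=52 blocked=[]
Op 7: conn=26 S1=64 S2=19 S3=52 blocked=[]
Op 8: conn=26 S1=70 S2=19 S3=52 blocked=[]
Op 9: conn=13 S1=70 S2=6 S3=52 blocked=[]
Op 10: conn=1 S1=70 S2=-6 S3=52 blocked=[2]
Op 11: conn=-14 S1=70 S2=-6 S3=37 blocked=[1, 2, 3]
Op 12: conn=6 S1=70 S2=-6 S3=37 blocked=[2]
Op 13: conn=16 S1=70 S2=-6 S3=37 blocked=[2]
Op 14: conn=2 S1=70 S2=-6 S3=23 blocked=[2]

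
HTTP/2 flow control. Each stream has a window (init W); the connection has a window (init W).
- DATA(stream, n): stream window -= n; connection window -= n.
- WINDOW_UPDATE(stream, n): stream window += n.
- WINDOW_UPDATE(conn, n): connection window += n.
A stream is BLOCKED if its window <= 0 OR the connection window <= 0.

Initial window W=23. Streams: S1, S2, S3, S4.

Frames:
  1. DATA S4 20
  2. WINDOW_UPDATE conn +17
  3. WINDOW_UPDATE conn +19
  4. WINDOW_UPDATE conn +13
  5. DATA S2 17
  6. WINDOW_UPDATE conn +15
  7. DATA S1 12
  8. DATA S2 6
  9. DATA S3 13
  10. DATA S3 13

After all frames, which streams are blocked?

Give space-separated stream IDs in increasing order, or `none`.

Answer: S2 S3

Derivation:
Op 1: conn=3 S1=23 S2=23 S3=23 S4=3 blocked=[]
Op 2: conn=20 S1=23 S2=23 S3=23 S4=3 blocked=[]
Op 3: conn=39 S1=23 S2=23 S3=23 S4=3 blocked=[]
Op 4: conn=52 S1=23 S2=23 S3=23 S4=3 blocked=[]
Op 5: conn=35 S1=23 S2=6 S3=23 S4=3 blocked=[]
Op 6: conn=50 S1=23 S2=6 S3=23 S4=3 blocked=[]
Op 7: conn=38 S1=11 S2=6 S3=23 S4=3 blocked=[]
Op 8: conn=32 S1=11 S2=0 S3=23 S4=3 blocked=[2]
Op 9: conn=19 S1=11 S2=0 S3=10 S4=3 blocked=[2]
Op 10: conn=6 S1=11 S2=0 S3=-3 S4=3 blocked=[2, 3]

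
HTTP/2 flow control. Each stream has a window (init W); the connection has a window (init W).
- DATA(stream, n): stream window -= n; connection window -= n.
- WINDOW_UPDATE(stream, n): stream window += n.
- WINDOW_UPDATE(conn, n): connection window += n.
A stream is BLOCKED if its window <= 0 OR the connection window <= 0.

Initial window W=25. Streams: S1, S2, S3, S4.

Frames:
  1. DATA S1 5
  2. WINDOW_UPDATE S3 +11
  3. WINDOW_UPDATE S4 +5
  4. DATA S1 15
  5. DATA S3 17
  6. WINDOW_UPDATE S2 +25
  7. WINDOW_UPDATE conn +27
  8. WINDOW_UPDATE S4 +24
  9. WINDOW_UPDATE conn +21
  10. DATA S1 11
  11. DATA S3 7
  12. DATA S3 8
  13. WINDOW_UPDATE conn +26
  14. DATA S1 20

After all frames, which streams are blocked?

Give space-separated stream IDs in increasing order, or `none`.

Op 1: conn=20 S1=20 S2=25 S3=25 S4=25 blocked=[]
Op 2: conn=20 S1=20 S2=25 S3=36 S4=25 blocked=[]
Op 3: conn=20 S1=20 S2=25 S3=36 S4=30 blocked=[]
Op 4: conn=5 S1=5 S2=25 S3=36 S4=30 blocked=[]
Op 5: conn=-12 S1=5 S2=25 S3=19 S4=30 blocked=[1, 2, 3, 4]
Op 6: conn=-12 S1=5 S2=50 S3=19 S4=30 blocked=[1, 2, 3, 4]
Op 7: conn=15 S1=5 S2=50 S3=19 S4=30 blocked=[]
Op 8: conn=15 S1=5 S2=50 S3=19 S4=54 blocked=[]
Op 9: conn=36 S1=5 S2=50 S3=19 S4=54 blocked=[]
Op 10: conn=25 S1=-6 S2=50 S3=19 S4=54 blocked=[1]
Op 11: conn=18 S1=-6 S2=50 S3=12 S4=54 blocked=[1]
Op 12: conn=10 S1=-6 S2=50 S3=4 S4=54 blocked=[1]
Op 13: conn=36 S1=-6 S2=50 S3=4 S4=54 blocked=[1]
Op 14: conn=16 S1=-26 S2=50 S3=4 S4=54 blocked=[1]

Answer: S1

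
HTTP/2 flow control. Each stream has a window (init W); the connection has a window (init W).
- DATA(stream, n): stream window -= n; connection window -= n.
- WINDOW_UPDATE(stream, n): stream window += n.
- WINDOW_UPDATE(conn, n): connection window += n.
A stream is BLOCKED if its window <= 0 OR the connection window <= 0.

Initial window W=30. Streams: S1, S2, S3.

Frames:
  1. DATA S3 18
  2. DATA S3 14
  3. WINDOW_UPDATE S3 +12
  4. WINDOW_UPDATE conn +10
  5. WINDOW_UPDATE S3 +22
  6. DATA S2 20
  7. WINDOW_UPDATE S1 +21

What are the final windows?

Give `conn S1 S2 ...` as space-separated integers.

Answer: -12 51 10 32

Derivation:
Op 1: conn=12 S1=30 S2=30 S3=12 blocked=[]
Op 2: conn=-2 S1=30 S2=30 S3=-2 blocked=[1, 2, 3]
Op 3: conn=-2 S1=30 S2=30 S3=10 blocked=[1, 2, 3]
Op 4: conn=8 S1=30 S2=30 S3=10 blocked=[]
Op 5: conn=8 S1=30 S2=30 S3=32 blocked=[]
Op 6: conn=-12 S1=30 S2=10 S3=32 blocked=[1, 2, 3]
Op 7: conn=-12 S1=51 S2=10 S3=32 blocked=[1, 2, 3]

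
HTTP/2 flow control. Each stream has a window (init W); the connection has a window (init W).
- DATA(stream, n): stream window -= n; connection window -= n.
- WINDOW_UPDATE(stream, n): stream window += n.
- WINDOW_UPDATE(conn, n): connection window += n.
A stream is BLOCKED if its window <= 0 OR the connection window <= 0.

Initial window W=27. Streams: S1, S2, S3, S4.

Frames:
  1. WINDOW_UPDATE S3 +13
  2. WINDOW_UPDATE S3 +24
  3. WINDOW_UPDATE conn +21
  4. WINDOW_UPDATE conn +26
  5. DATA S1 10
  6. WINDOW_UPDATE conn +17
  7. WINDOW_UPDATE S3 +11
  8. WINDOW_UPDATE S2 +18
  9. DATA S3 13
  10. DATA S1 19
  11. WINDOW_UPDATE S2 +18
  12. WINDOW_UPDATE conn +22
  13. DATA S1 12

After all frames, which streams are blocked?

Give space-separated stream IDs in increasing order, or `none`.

Answer: S1

Derivation:
Op 1: conn=27 S1=27 S2=27 S3=40 S4=27 blocked=[]
Op 2: conn=27 S1=27 S2=27 S3=64 S4=27 blocked=[]
Op 3: conn=48 S1=27 S2=27 S3=64 S4=27 blocked=[]
Op 4: conn=74 S1=27 S2=27 S3=64 S4=27 blocked=[]
Op 5: conn=64 S1=17 S2=27 S3=64 S4=27 blocked=[]
Op 6: conn=81 S1=17 S2=27 S3=64 S4=27 blocked=[]
Op 7: conn=81 S1=17 S2=27 S3=75 S4=27 blocked=[]
Op 8: conn=81 S1=17 S2=45 S3=75 S4=27 blocked=[]
Op 9: conn=68 S1=17 S2=45 S3=62 S4=27 blocked=[]
Op 10: conn=49 S1=-2 S2=45 S3=62 S4=27 blocked=[1]
Op 11: conn=49 S1=-2 S2=63 S3=62 S4=27 blocked=[1]
Op 12: conn=71 S1=-2 S2=63 S3=62 S4=27 blocked=[1]
Op 13: conn=59 S1=-14 S2=63 S3=62 S4=27 blocked=[1]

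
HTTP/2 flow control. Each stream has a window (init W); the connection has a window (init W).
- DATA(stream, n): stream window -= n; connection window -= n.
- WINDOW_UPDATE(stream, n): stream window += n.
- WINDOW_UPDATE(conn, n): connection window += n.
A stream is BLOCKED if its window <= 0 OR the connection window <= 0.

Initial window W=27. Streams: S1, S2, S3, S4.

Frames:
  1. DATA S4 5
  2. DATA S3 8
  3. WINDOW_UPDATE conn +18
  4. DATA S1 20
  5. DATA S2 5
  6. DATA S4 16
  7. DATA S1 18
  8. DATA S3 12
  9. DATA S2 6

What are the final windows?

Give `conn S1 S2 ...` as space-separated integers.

Op 1: conn=22 S1=27 S2=27 S3=27 S4=22 blocked=[]
Op 2: conn=14 S1=27 S2=27 S3=19 S4=22 blocked=[]
Op 3: conn=32 S1=27 S2=27 S3=19 S4=22 blocked=[]
Op 4: conn=12 S1=7 S2=27 S3=19 S4=22 blocked=[]
Op 5: conn=7 S1=7 S2=22 S3=19 S4=22 blocked=[]
Op 6: conn=-9 S1=7 S2=22 S3=19 S4=6 blocked=[1, 2, 3, 4]
Op 7: conn=-27 S1=-11 S2=22 S3=19 S4=6 blocked=[1, 2, 3, 4]
Op 8: conn=-39 S1=-11 S2=22 S3=7 S4=6 blocked=[1, 2, 3, 4]
Op 9: conn=-45 S1=-11 S2=16 S3=7 S4=6 blocked=[1, 2, 3, 4]

Answer: -45 -11 16 7 6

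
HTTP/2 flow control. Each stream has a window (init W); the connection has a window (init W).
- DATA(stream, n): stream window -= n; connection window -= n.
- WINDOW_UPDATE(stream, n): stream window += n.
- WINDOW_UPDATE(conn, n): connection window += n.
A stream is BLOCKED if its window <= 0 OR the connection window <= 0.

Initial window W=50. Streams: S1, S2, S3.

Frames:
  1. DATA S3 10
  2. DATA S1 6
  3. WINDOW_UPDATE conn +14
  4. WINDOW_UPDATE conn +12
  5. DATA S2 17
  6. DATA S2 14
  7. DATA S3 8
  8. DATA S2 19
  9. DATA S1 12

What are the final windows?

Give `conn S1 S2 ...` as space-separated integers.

Answer: -10 32 0 32

Derivation:
Op 1: conn=40 S1=50 S2=50 S3=40 blocked=[]
Op 2: conn=34 S1=44 S2=50 S3=40 blocked=[]
Op 3: conn=48 S1=44 S2=50 S3=40 blocked=[]
Op 4: conn=60 S1=44 S2=50 S3=40 blocked=[]
Op 5: conn=43 S1=44 S2=33 S3=40 blocked=[]
Op 6: conn=29 S1=44 S2=19 S3=40 blocked=[]
Op 7: conn=21 S1=44 S2=19 S3=32 blocked=[]
Op 8: conn=2 S1=44 S2=0 S3=32 blocked=[2]
Op 9: conn=-10 S1=32 S2=0 S3=32 blocked=[1, 2, 3]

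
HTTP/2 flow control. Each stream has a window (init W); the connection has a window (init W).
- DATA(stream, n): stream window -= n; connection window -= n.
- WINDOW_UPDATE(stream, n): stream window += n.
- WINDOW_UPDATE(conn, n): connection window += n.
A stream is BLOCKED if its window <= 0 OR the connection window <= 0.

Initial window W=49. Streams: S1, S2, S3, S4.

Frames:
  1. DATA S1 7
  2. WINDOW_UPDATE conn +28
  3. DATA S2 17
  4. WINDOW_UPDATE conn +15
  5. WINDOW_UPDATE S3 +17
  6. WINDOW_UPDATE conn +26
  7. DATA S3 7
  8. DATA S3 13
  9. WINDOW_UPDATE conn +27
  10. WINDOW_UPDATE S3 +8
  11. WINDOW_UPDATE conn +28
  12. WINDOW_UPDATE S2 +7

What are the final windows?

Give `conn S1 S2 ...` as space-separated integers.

Op 1: conn=42 S1=42 S2=49 S3=49 S4=49 blocked=[]
Op 2: conn=70 S1=42 S2=49 S3=49 S4=49 blocked=[]
Op 3: conn=53 S1=42 S2=32 S3=49 S4=49 blocked=[]
Op 4: conn=68 S1=42 S2=32 S3=49 S4=49 blocked=[]
Op 5: conn=68 S1=42 S2=32 S3=66 S4=49 blocked=[]
Op 6: conn=94 S1=42 S2=32 S3=66 S4=49 blocked=[]
Op 7: conn=87 S1=42 S2=32 S3=59 S4=49 blocked=[]
Op 8: conn=74 S1=42 S2=32 S3=46 S4=49 blocked=[]
Op 9: conn=101 S1=42 S2=32 S3=46 S4=49 blocked=[]
Op 10: conn=101 S1=42 S2=32 S3=54 S4=49 blocked=[]
Op 11: conn=129 S1=42 S2=32 S3=54 S4=49 blocked=[]
Op 12: conn=129 S1=42 S2=39 S3=54 S4=49 blocked=[]

Answer: 129 42 39 54 49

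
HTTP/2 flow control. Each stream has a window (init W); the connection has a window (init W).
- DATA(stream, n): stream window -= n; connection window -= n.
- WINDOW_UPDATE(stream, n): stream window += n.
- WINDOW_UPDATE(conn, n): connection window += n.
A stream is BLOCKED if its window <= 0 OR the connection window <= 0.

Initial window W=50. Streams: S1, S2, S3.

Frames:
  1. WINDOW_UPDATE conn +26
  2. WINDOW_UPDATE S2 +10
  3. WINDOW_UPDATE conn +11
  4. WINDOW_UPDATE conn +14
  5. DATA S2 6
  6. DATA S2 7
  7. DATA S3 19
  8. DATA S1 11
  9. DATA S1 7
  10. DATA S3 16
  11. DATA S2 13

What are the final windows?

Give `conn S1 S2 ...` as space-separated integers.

Op 1: conn=76 S1=50 S2=50 S3=50 blocked=[]
Op 2: conn=76 S1=50 S2=60 S3=50 blocked=[]
Op 3: conn=87 S1=50 S2=60 S3=50 blocked=[]
Op 4: conn=101 S1=50 S2=60 S3=50 blocked=[]
Op 5: conn=95 S1=50 S2=54 S3=50 blocked=[]
Op 6: conn=88 S1=50 S2=47 S3=50 blocked=[]
Op 7: conn=69 S1=50 S2=47 S3=31 blocked=[]
Op 8: conn=58 S1=39 S2=47 S3=31 blocked=[]
Op 9: conn=51 S1=32 S2=47 S3=31 blocked=[]
Op 10: conn=35 S1=32 S2=47 S3=15 blocked=[]
Op 11: conn=22 S1=32 S2=34 S3=15 blocked=[]

Answer: 22 32 34 15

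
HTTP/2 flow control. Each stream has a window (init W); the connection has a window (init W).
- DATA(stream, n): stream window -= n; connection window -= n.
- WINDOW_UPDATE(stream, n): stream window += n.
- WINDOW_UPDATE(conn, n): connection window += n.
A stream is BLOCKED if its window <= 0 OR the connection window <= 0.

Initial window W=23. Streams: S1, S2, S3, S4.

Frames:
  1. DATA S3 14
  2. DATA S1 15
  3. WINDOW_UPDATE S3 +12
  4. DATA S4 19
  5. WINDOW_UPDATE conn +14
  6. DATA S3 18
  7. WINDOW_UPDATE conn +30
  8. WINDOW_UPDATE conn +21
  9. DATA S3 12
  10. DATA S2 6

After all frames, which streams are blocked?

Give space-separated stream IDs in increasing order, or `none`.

Answer: S3

Derivation:
Op 1: conn=9 S1=23 S2=23 S3=9 S4=23 blocked=[]
Op 2: conn=-6 S1=8 S2=23 S3=9 S4=23 blocked=[1, 2, 3, 4]
Op 3: conn=-6 S1=8 S2=23 S3=21 S4=23 blocked=[1, 2, 3, 4]
Op 4: conn=-25 S1=8 S2=23 S3=21 S4=4 blocked=[1, 2, 3, 4]
Op 5: conn=-11 S1=8 S2=23 S3=21 S4=4 blocked=[1, 2, 3, 4]
Op 6: conn=-29 S1=8 S2=23 S3=3 S4=4 blocked=[1, 2, 3, 4]
Op 7: conn=1 S1=8 S2=23 S3=3 S4=4 blocked=[]
Op 8: conn=22 S1=8 S2=23 S3=3 S4=4 blocked=[]
Op 9: conn=10 S1=8 S2=23 S3=-9 S4=4 blocked=[3]
Op 10: conn=4 S1=8 S2=17 S3=-9 S4=4 blocked=[3]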